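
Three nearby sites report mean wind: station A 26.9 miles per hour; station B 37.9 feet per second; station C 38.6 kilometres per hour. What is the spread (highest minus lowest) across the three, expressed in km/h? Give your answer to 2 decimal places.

4.69 km/h

station A: 26.9 mph = 43.2914 km/h.
station B: 37.9 ft/s = 41.5869 km/h.
Spread: 43.2914 − 38.6000 = 4.69 km/h.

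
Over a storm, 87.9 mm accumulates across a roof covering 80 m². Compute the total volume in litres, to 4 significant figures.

1 mm over 1 m² is 1 L, so volume = 87.9 × 80 = 7032 L.

7032 litres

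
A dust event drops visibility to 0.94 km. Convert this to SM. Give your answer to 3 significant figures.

0.584 SM

1 km = 0.621371 SM, so 0.94 × 0.621371 = 0.584 SM.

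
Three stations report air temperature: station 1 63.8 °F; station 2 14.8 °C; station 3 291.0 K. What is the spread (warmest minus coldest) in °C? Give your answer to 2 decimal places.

3.05 °C

station 1: 63.8 °F = 17.667 °C.
station 3: 291.0 K = 17.850 °C.
Spread: 17.850 − 14.800 = 3.050 °C.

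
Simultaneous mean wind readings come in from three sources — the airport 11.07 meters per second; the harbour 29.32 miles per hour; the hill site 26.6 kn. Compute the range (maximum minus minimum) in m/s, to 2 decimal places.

2.61 m/s

the harbour: 29.32 mph = 13.1072 m/s.
the hill site: 26.6 kt = 13.6842 m/s.
Spread: 13.6842 − 11.0700 = 2.61 m/s.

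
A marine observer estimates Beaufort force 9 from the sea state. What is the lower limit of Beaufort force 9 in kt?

Beaufort 9 (strong gale) spans 41–47 knots.

41 kt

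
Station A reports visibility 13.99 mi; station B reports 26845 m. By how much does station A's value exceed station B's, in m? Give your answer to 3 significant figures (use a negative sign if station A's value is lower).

-4330 m

station A: 13.99 SM = 22514.72 m.
Difference: 22514.72 − 26845.00 = -4330 m.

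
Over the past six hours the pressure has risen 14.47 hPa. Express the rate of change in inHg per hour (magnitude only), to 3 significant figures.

0.0712 inHg per hour

14.47 hPa / 6 h × 0.02953 inHg/hPa = 0.0712 inHg/h.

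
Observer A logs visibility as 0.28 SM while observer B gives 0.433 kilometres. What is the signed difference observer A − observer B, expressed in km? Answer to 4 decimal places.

0.0176 km

observer A: 0.28 SM = 0.450616 km.
Difference: 0.450616 − 0.433000 = 0.0176 km.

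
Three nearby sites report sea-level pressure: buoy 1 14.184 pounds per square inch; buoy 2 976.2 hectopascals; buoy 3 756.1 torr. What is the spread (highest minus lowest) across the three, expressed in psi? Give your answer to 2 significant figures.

buoy 2: 976.2 hPa = 14.1586 psi.
buoy 3: 756.1 mmHg = 14.6205 psi.
Spread: 14.6205 − 14.1586 = 0.46 psi.

0.46 psi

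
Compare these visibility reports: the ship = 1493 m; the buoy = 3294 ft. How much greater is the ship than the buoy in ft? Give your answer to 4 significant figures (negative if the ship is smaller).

1604 ft

the ship: 1493 m = 4898.29 ft.
Difference: 4898.29 − 3294.00 = 1604 ft.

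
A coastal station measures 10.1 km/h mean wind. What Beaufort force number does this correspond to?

Beaufort force 2

10.1 km/h = 2.8 m/s, which is Beaufort 2 (light breeze, 1.6–3.3 m/s).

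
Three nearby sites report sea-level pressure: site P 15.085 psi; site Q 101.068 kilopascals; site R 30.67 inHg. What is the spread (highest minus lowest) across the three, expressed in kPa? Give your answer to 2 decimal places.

2.94 kPa

site P: 15.085 psi = 104.0074 kPa.
site R: 30.67 inHg = 103.8606 kPa.
Spread: 104.0074 − 101.0680 = 2.94 kPa.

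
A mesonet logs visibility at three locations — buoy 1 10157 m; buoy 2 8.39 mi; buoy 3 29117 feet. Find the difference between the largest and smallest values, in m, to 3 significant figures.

4630 m

buoy 2: 8.39 SM = 13502.40 m.
buoy 3: 29117 ft = 8874.86 m.
Spread: 13502.40 − 8874.86 = 4630 m.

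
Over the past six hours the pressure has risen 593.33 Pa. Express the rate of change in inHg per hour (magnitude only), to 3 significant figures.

0.0292 inHg per hour

593.33 Pa / 6 h × 0.0002953 inHg/Pa = 0.0292 inHg/h.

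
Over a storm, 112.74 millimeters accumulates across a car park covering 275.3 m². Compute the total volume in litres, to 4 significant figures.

1 mm over 1 m² is 1 L, so volume = 112.74 × 275.3 = 31037.322 L ≈ 31040 L.

31040 litres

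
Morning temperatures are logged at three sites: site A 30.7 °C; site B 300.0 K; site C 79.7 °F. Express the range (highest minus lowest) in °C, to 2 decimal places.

4.20 °C

site B: 300.0 K = 26.850 °C.
site C: 79.7 °F = 26.500 °C.
Spread: 30.700 − 26.500 = 4.200 °C.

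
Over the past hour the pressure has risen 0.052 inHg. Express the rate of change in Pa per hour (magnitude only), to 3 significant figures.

0.052 inHg / 1 h × 3386.39 Pa/inHg = 176 Pa/h.

176 Pa per hour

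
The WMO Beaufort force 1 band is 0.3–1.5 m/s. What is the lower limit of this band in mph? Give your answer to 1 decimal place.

0.7 mph

0.3–1.5 m/s × 2.237 = 0.7–3.4 mph.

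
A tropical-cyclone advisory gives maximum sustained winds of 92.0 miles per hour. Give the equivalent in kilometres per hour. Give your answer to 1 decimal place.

148.1 km/h

1 mph = 1.60934 km/h, so 92.0 × 1.60934 = 148.1 km/h.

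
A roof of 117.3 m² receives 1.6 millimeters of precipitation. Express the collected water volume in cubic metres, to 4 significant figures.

0.1877 cubic metres

1 mm over 1 m² is 1 L, so volume = 1.6 × 117.3 = 187.68 L = 0.1877 m³.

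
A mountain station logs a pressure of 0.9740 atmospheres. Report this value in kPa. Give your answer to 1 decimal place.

98.7 kPa

1 atm = 101.325 kPa, so 0.9740 × 101.325 = 98.7 kPa.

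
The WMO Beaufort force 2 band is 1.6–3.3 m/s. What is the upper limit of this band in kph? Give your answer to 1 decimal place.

11.9 km/h

1.6–3.3 m/s × 3.6 = 5.8–11.9 km/h.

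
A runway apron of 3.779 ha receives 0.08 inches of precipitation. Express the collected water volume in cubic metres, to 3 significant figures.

Depth: 0.08 in × 25.4 = 2.032 mm.
Area: 3.779 ha = 37790 m².
1 mm over 1 m² is 1 L, so volume = 2.032 × 37790 = 76789.28 L = 76.8 m³.

76.8 cubic metres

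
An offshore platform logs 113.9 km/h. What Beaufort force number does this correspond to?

Beaufort force 11

113.9 km/h = 31.6 m/s, which is Beaufort 11 (violent storm, 28.5–32.6 m/s).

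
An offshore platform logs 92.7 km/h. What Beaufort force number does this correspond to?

92.7 km/h = 25.8 m/s, which is Beaufort 10 (storm, 24.5–28.4 m/s).

Beaufort force 10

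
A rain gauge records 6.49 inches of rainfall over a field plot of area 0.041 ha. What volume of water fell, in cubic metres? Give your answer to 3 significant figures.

Depth: 6.49 in × 25.4 = 164.846 mm.
Area: 0.041 ha = 410 m².
1 mm over 1 m² is 1 L, so volume = 164.846 × 410 = 67586.86 L = 67.6 m³.

67.6 cubic metres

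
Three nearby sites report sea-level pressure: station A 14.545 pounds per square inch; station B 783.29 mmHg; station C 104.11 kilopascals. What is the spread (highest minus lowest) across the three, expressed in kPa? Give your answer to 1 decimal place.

4.1 kPa

station A: 14.545 psi = 100.284 kPa.
station B: 783.29 mmHg = 104.430 kPa.
Spread: 104.430 − 100.284 = 4.1 kPa.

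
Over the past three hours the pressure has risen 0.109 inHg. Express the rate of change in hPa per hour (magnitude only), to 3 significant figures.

1.23 hPa per hour

0.109 inHg / 3 h × 33.8639 hPa/inHg = 1.23 hPa/h.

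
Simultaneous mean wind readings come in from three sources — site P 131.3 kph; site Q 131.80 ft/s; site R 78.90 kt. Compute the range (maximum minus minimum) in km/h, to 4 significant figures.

site Q: 131.80 ft/s = 144.6215 km/h.
site R: 78.90 kt = 146.1228 km/h.
Spread: 146.1228 − 131.3000 = 14.82 km/h.

14.82 km/h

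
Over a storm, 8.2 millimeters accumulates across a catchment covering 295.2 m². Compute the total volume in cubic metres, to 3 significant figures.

2.42 cubic metres

1 mm over 1 m² is 1 L, so volume = 8.2 × 295.2 = 2420.64 L = 2.42 m³.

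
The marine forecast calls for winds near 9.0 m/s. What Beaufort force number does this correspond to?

9.0 m/s lies in the Beaufort 5 band (fresh breeze, 8.0–10.7 m/s).

Beaufort force 5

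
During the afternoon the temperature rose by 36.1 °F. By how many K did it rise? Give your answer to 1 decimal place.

A change of 1 °C equals a change of 1.8 °F: ΔK = 36.1 × 0.5556 = 20.1 K.

20.1 K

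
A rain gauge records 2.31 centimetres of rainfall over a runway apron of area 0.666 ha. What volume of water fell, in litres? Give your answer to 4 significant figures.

153800 litres

Depth: 2.31 cm × 10 = 23.1 mm.
Area: 0.666 ha = 6660 m².
1 mm over 1 m² is 1 L, so volume = 23.1 × 6660 = 153846 L ≈ 153800 L.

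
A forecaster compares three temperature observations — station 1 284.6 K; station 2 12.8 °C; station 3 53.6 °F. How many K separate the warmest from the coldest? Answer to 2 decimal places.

1.35 K

station 1: 284.6 K = 11.450 °C.
station 3: 53.6 °F = 12.000 °C.
Spread: 12.800 − 11.450 = 1.350 °C.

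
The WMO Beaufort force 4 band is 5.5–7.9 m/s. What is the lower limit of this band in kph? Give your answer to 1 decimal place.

5.5–7.9 m/s × 3.6 = 19.8–28.4 km/h.

19.8 km/h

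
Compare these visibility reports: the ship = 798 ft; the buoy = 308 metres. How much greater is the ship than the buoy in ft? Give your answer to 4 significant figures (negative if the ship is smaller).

-212.5 ft

the buoy: 308 m = 1010.499 ft.
Difference: 798.000 − 1010.499 = -212.5 ft.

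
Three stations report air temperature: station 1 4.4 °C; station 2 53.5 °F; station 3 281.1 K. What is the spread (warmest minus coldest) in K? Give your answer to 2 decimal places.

7.54 K

station 2: 53.5 °F = 11.944 °C.
station 3: 281.1 K = 7.950 °C.
Spread: 11.944 − 4.400 = 7.544 °C.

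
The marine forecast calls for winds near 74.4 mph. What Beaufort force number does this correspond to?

74.4 mph = 33.3 m/s, which is Beaufort 12 (hurricane force, ≥32.7 m/s).

Beaufort force 12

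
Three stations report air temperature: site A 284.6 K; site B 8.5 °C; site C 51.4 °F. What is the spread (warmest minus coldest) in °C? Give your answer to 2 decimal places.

site A: 284.6 K = 11.450 °C.
site C: 51.4 °F = 10.778 °C.
Spread: 11.450 − 8.500 = 2.950 °C.

2.95 °C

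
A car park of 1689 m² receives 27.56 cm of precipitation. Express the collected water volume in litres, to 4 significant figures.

Depth: 27.56 cm × 10 = 275.6 mm.
1 mm over 1 m² is 1 L, so volume = 275.6 × 1689 = 465488.4 L ≈ 465500 L.

465500 litres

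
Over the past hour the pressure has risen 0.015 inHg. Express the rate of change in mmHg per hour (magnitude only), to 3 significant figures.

0.015 inHg / 1 h × 25.4 mmHg/inHg = 0.381 mmHg/h.

0.381 mmHg per hour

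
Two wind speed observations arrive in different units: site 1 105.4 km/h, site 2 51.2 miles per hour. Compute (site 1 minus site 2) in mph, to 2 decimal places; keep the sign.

site 1: 105.4 km/h = 65.4925 mph.
Difference: 65.4925 − 51.2000 = 14.29 mph.

14.29 mph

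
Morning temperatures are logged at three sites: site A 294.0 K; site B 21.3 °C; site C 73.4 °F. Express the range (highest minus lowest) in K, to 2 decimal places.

site A: 294.0 K = 20.850 °C.
site C: 73.4 °F = 23.000 °C.
Spread: 23.000 − 20.850 = 2.150 °C.

2.15 K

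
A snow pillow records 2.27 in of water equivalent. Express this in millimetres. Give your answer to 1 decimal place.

1 in = 25.4 mm, so 2.27 × 25.4 = 57.7 mm.

57.7 mm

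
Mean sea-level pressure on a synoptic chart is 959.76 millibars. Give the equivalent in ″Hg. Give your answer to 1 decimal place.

1 mb = 0.02953 inHg, so 959.76 × 0.02953 = 28.3 inHg.

28.3 inHg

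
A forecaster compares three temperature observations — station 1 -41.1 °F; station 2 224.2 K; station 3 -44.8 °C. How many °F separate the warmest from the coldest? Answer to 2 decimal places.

15.01 °F

station 1: -41.1 °F = -40.611 °C.
station 2: 224.2 K = -48.950 °C.
Spread: (-40.611) − (-48.950) = 8.339 °C = 15.01 °F.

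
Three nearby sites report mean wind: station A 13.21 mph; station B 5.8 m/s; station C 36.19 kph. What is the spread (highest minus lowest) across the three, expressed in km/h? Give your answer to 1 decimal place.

15.3 km/h

station A: 13.21 mph = 21.259 km/h.
station B: 5.8 m/s = 20.880 km/h.
Spread: 36.190 − 20.880 = 15.3 km/h.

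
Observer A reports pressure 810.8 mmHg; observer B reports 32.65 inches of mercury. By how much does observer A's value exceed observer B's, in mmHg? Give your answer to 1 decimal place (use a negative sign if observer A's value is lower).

observer B: 32.65 inHg = 829.310 mmHg.
Difference: 810.800 − 829.310 = -18.5 mmHg.

-18.5 mmHg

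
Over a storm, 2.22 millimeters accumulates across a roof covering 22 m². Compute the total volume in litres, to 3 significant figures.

48.8 litres

1 mm over 1 m² is 1 L, so volume = 2.22 × 22 = 48.84 L ≈ 48.8 L.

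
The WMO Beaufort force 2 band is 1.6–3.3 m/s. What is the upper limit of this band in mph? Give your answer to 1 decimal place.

1.6–3.3 m/s × 2.237 = 3.6–7.4 mph.

7.4 mph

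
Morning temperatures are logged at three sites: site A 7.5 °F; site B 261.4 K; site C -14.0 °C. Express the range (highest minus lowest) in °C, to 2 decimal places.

2.25 °C

site A: 7.5 °F = -13.611 °C.
site B: 261.4 K = -11.750 °C.
Spread: (-11.750) − (-14.000) = 2.250 °C.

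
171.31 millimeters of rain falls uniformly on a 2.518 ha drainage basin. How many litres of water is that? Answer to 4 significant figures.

Area: 2.518 ha = 25180 m².
1 mm over 1 m² is 1 L, so volume = 171.31 × 25180 = 4313585.8 L ≈ 4314000 L.

4314000 litres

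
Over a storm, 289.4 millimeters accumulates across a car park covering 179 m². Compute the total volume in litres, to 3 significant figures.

51800 litres

1 mm over 1 m² is 1 L, so volume = 289.4 × 179 = 51802.6 L ≈ 51800 L.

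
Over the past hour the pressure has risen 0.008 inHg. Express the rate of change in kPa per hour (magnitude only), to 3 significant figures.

0.0271 kPa per hour

0.008 inHg / 1 h × 3.38639 kPa/inHg = 0.0271 kPa/h.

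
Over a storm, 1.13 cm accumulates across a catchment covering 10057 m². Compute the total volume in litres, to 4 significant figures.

Depth: 1.13 cm × 10 = 11.3 mm.
1 mm over 1 m² is 1 L, so volume = 11.3 × 10057 = 113644.1 L ≈ 113600 L.

113600 litres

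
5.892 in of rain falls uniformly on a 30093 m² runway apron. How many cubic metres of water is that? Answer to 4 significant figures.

4504 cubic metres

Depth: 5.892 in × 25.4 = 149.6568 mm.
1 mm over 1 m² is 1 L, so volume = 149.6568 × 30093 = 4503622.1 L = 4504 m³.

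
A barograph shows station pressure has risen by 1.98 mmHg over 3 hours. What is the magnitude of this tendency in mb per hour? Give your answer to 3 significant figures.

1.98 mmHg / 3 h × 1.33322 mb/mmHg = 0.880 mb/h.

0.880 mb per hour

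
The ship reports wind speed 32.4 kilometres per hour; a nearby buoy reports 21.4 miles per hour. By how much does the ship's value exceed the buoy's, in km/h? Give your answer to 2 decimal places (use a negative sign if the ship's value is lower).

-2.04 km/h

the buoy: 21.4 mph = 34.4400 km/h.
Difference: 32.4000 − 34.4400 = -2.04 km/h.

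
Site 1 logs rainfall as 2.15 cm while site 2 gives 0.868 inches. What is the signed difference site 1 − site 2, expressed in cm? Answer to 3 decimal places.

-0.055 cm

site 2: 0.868 in = 2.20472 cm.
Difference: 2.15000 − 2.20472 = -0.055 cm.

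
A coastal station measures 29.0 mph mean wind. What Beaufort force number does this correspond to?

Beaufort force 6

29.0 mph = 13.0 m/s, which is Beaufort 6 (strong breeze, 10.8–13.8 m/s).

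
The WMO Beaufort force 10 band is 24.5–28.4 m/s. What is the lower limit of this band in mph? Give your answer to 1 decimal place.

54.8 mph

24.5–28.4 m/s × 2.237 = 54.8–63.5 mph.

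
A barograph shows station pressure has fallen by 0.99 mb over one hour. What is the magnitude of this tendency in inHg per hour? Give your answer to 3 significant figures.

0.0292 inHg per hour

0.99 mb / 1 h × 0.02953 inHg/mb = 0.0292 inHg/h.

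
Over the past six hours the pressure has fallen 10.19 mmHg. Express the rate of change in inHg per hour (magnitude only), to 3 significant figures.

0.0669 inHg per hour

10.19 mmHg / 6 h × 0.0393701 inHg/mmHg = 0.0669 inHg/h.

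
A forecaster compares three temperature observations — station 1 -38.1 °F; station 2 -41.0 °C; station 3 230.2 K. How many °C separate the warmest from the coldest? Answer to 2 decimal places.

station 1: -38.1 °F = -38.944 °C.
station 3: 230.2 K = -42.950 °C.
Spread: (-38.944) − (-42.950) = 4.006 °C.

4.01 °C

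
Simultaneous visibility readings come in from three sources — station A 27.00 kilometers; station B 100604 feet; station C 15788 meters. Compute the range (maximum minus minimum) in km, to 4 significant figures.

station B: 100604 ft = 30.6641 km.
station C: 15788 m = 15.7880 km.
Spread: 30.6641 − 15.7880 = 14.88 km.

14.88 km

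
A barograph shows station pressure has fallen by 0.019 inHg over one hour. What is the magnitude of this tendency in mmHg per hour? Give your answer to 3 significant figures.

0.483 mmHg per hour

0.019 inHg / 1 h × 25.4 mmHg/inHg = 0.483 mmHg/h.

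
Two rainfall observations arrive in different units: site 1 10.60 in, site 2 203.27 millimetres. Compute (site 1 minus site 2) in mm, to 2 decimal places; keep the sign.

site 1: 10.60 in = 269.2400 mm.
Difference: 269.2400 − 203.2700 = 65.97 mm.

65.97 mm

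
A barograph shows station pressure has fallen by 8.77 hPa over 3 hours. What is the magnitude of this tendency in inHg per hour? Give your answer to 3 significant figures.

0.0863 inHg per hour

8.77 hPa / 3 h × 0.02953 inHg/hPa = 0.0863 inHg/h.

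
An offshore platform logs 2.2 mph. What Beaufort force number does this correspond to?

2.2 mph = 1.0 m/s, which is Beaufort 1 (light air, 0.3–1.5 m/s).

Beaufort force 1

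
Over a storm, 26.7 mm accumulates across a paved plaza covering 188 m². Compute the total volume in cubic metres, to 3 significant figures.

1 mm over 1 m² is 1 L, so volume = 26.7 × 188 = 5019.6 L = 5.02 m³.

5.02 cubic metres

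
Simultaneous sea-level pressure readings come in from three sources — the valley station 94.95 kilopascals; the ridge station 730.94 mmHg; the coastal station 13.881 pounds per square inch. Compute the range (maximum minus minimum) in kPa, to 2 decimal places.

2.50 kPa

the ridge station: 730.94 mmHg = 97.4507 kPa.
the coastal station: 13.881 psi = 95.7061 kPa.
Spread: 97.4507 − 94.9500 = 2.50 kPa.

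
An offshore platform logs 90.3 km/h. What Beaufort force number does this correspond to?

90.3 km/h = 25.1 m/s, which is Beaufort 10 (storm, 24.5–28.4 m/s).

Beaufort force 10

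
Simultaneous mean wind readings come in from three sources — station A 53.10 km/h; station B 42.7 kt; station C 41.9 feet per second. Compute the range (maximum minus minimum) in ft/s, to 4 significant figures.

station A: 53.10 km/h = 48.3924 ft/s.
station B: 42.7 kt = 72.0695 ft/s.
Spread: 72.0695 − 41.9000 = 30.17 ft/s.

30.17 ft/s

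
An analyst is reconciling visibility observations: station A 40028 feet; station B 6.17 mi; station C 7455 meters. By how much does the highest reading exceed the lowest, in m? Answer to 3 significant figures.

4750 m

station A: 40028 ft = 12200.53 m.
station B: 6.17 SM = 9929.65 m.
Spread: 12200.53 − 7455.00 = 4750 m.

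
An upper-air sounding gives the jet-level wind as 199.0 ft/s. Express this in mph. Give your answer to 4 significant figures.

135.7 mph

1 ft/s = 0.681818 mph, so 199.0 × 0.681818 = 135.7 mph.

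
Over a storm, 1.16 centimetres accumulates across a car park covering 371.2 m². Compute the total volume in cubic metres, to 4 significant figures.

Depth: 1.16 cm × 10 = 11.6 mm.
1 mm over 1 m² is 1 L, so volume = 11.6 × 371.2 = 4305.92 L = 4.306 m³.

4.306 cubic metres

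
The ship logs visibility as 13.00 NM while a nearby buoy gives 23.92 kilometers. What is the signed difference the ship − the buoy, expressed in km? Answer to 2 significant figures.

0.16 km

the ship: 13.00 nmi = 24.0760 km.
Difference: 24.0760 − 23.9200 = 0.16 km.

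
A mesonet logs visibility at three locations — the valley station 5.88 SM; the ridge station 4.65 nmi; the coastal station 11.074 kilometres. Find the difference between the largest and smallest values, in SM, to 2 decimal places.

the ridge station: 4.65 nmi = 5.3511 SM.
the coastal station: 11.074 km = 6.8811 SM.
Spread: 6.8811 − 5.3511 = 1.53 SM.

1.53 SM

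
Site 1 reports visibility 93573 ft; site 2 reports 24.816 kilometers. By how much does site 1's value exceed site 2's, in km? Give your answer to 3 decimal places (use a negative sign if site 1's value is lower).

site 1: 93573 ft = 28.52105 km.
Difference: 28.52105 − 24.81600 = 3.705 km.

3.705 km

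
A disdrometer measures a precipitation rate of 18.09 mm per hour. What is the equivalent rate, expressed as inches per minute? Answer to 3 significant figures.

0.0119 in/minute

18.09 mm/hour × 0.0393701 in/mm × 0.0166667 hour/minute = 0.0119 in/minute.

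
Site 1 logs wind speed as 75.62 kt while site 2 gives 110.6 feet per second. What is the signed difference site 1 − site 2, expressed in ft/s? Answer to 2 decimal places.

17.03 ft/s

site 1: 75.62 kt = 127.6322 ft/s.
Difference: 127.6322 − 110.6000 = 17.03 ft/s.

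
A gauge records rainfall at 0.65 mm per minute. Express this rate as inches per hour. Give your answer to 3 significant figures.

1.54 in/hour

0.65 mm/minute × 0.0393701 in/mm × 60 minute/hour = 1.54 in/hour.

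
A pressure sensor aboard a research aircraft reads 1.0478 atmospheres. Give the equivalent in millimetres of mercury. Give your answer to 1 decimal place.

796.3 mmHg

1 atm = 760 mmHg, so 1.0478 × 760 = 796.3 mmHg.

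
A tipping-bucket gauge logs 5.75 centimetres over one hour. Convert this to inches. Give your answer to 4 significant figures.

2.264 in

1 cm = 0.393701 in, so 5.75 × 0.393701 = 2.264 in.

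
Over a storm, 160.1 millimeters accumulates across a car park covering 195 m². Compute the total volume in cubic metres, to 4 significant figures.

31.22 cubic metres

1 mm over 1 m² is 1 L, so volume = 160.1 × 195 = 31219.5 L = 31.22 m³.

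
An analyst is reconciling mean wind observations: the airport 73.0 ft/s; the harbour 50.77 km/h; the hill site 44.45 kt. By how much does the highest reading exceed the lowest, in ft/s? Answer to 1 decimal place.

the harbour: 50.77 km/h = 46.269 ft/s.
the hill site: 44.45 kt = 75.023 ft/s.
Spread: 75.023 − 46.269 = 28.8 ft/s.

28.8 ft/s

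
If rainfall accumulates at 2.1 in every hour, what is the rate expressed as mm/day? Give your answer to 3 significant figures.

2.1 in/hour × 25.4 mm/in × 24 hour/day = 1280 mm/day.

1280 mm/day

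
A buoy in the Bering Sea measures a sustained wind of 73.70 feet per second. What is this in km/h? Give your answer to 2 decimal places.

80.87 km/h

1 ft/s = 1.09728 km/h, so 73.70 × 1.09728 = 80.87 km/h.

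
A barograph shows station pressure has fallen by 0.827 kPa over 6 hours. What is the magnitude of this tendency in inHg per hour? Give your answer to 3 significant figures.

0.827 kPa / 6 h × 0.2953 inHg/kPa = 0.0407 inHg/h.

0.0407 inHg per hour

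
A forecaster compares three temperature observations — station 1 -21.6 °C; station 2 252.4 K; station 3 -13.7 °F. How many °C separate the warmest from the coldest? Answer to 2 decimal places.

station 2: 252.4 K = -20.750 °C.
station 3: -13.7 °F = -25.389 °C.
Spread: (-20.750) − (-25.389) = 4.639 °C.

4.64 °C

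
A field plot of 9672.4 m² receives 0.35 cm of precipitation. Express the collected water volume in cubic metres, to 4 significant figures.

33.85 cubic metres

Depth: 0.35 cm × 10 = 3.5 mm.
1 mm over 1 m² is 1 L, so volume = 3.5 × 9672.4 = 33853.4 L = 33.85 m³.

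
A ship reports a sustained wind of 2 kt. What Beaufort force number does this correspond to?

Beaufort force 1

2 kt lies in the Beaufort 1 band (light air, 1–3 kt).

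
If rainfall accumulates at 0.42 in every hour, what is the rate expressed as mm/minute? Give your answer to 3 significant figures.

0.178 mm/minute

0.42 in/hour × 25.4 mm/in × 0.0166667 hour/minute = 0.178 mm/minute.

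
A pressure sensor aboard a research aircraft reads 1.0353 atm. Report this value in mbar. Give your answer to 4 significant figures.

1049 mb

1 atm = 1013.25 mb, so 1.0353 × 1013.25 = 1049 mb.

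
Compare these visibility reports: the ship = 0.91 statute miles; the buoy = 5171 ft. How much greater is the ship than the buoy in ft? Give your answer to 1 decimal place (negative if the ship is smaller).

-366.2 ft

the ship: 0.91 SM = 4804.800 ft.
Difference: 4804.800 − 5171.000 = -366.2 ft.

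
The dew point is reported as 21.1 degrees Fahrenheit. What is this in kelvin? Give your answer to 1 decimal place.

First to °C: -6.06 °C.
Then to K: 267.1 K.

267.1 K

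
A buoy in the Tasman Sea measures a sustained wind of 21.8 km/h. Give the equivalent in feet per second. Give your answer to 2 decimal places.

19.87 ft/s

1 km/h = 0.911344 ft/s, so 21.8 × 0.911344 = 19.87 ft/s.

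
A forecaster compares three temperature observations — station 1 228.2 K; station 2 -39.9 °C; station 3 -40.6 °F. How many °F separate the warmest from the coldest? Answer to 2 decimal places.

9.09 °F

station 1: 228.2 K = -44.950 °C.
station 3: -40.6 °F = -40.333 °C.
Spread: (-39.900) − (-44.950) = 5.050 °C = 9.09 °F.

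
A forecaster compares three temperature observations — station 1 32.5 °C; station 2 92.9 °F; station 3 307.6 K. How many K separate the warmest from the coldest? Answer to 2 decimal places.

1.95 K

station 2: 92.9 °F = 33.833 °C.
station 3: 307.6 K = 34.450 °C.
Spread: 34.450 − 32.500 = 1.950 °C.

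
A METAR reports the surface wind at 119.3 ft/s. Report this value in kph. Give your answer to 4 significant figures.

130.9 km/h

1 ft/s = 1.09728 km/h, so 119.3 × 1.09728 = 130.9 km/h.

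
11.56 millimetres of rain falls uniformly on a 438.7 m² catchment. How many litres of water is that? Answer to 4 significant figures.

5071 litres

1 mm over 1 m² is 1 L, so volume = 11.56 × 438.7 = 5071.372 L ≈ 5071 L.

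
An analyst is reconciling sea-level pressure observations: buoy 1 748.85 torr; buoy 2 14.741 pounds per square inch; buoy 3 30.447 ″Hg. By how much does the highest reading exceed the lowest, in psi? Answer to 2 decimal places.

0.47 psi

buoy 1: 748.85 mmHg = 14.4803 psi.
buoy 3: 30.447 inHg = 14.9542 psi.
Spread: 14.9542 − 14.4803 = 0.47 psi.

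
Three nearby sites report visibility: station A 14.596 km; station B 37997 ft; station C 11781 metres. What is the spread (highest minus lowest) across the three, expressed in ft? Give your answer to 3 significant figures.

9890 ft

station A: 14.596 km = 47887.14 ft.
station C: 11781 m = 38651.57 ft.
Spread: 47887.14 − 37997.00 = 9890 ft.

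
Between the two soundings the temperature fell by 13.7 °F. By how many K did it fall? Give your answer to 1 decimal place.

7.6 K

A change of 1 °C equals a change of 1.8 °F: ΔK = 13.7 × 0.5556 = 7.6 K.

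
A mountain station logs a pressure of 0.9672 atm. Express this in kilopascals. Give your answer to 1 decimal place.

98.0 kPa

1 atm = 101.325 kPa, so 0.9672 × 101.325 = 98.0 kPa.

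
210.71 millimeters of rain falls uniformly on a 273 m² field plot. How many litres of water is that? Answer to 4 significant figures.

57520 litres

1 mm over 1 m² is 1 L, so volume = 210.71 × 273 = 57523.83 L ≈ 57520 L.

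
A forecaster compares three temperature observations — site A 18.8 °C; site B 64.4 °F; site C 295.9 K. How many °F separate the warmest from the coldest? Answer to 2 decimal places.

8.55 °F

site B: 64.4 °F = 18.000 °C.
site C: 295.9 K = 22.750 °C.
Spread: 22.750 − 18.000 = 4.750 °C = 8.55 °F.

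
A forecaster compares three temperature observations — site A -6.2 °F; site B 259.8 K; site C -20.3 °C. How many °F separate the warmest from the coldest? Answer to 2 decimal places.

14.17 °F

site A: -6.2 °F = -21.222 °C.
site B: 259.8 K = -13.350 °C.
Spread: (-13.350) − (-21.222) = 7.872 °C = 14.17 °F.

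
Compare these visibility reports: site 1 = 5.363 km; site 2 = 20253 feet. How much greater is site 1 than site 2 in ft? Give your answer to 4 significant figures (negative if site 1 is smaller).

site 1: 5.363 km = 17595.14 ft.
Difference: 17595.14 − 20253.00 = -2658 ft.

-2658 ft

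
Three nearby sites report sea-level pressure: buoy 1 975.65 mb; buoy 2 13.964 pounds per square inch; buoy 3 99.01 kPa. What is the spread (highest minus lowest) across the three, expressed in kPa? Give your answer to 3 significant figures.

buoy 1: 975.65 mb = 97.5650 kPa.
buoy 2: 13.964 psi = 96.2784 kPa.
Spread: 99.0100 − 96.2784 = 2.73 kPa.

2.73 kPa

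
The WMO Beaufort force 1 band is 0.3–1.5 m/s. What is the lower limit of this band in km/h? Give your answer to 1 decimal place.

0.3–1.5 m/s × 3.6 = 1.1–5.4 km/h.

1.1 km/h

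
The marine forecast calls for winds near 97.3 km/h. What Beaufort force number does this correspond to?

97.3 km/h = 27.0 m/s, which is Beaufort 10 (storm, 24.5–28.4 m/s).

Beaufort force 10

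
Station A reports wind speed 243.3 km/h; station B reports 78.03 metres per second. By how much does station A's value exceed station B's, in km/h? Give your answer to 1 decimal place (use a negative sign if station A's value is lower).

-37.6 km/h

station B: 78.03 m/s = 280.908 km/h.
Difference: 243.300 − 280.908 = -37.6 km/h.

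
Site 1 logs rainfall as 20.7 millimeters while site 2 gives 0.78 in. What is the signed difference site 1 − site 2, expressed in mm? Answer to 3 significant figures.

0.888 mm

site 2: 0.78 in = 19.81200 mm.
Difference: 20.70000 − 19.81200 = 0.888 mm.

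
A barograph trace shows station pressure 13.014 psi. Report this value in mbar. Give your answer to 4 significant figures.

897.3 mb

1 psi = 68.9476 mb, so 13.014 × 68.9476 = 897.3 mb.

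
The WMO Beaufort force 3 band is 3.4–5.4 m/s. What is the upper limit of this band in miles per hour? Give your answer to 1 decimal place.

3.4–5.4 m/s × 2.237 = 7.6–12.1 mph.

12.1 mph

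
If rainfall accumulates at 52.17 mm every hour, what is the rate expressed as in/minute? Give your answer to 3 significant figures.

52.17 mm/hour × 0.0393701 in/mm × 0.0166667 hour/minute = 0.0342 in/minute.

0.0342 in/minute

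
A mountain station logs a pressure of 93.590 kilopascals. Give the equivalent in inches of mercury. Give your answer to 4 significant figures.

1 kPa = 0.2953 inHg, so 93.590 × 0.2953 = 27.64 inHg.

27.64 inHg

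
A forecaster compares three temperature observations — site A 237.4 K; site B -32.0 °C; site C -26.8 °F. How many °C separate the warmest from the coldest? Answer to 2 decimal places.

site A: 237.4 K = -35.750 °C.
site C: -26.8 °F = -32.667 °C.
Spread: (-32.000) − (-35.750) = 3.750 °C.

3.75 °C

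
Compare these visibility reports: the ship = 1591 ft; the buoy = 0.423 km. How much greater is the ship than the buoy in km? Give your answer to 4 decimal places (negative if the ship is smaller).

the ship: 1591 ft = 0.484937 km.
Difference: 0.484937 − 0.423000 = 0.0619 km.

0.0619 km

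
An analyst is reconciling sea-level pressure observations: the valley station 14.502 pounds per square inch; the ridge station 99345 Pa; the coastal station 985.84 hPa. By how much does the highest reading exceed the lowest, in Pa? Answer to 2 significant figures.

1400 Pa

the valley station: 14.502 psi = 99987.77 Pa.
the coastal station: 985.84 hPa = 98584.00 Pa.
Spread: 99987.77 − 98584.00 = 1400 Pa.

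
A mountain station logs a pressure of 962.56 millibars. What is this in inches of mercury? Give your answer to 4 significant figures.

28.42 inHg

1 mb = 0.02953 inHg, so 962.56 × 0.02953 = 28.42 inHg.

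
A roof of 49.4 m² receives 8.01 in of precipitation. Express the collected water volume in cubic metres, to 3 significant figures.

Depth: 8.01 in × 25.4 = 203.454 mm.
1 mm over 1 m² is 1 L, so volume = 203.454 × 49.4 = 10050.628 L = 10.1 m³.

10.1 cubic metres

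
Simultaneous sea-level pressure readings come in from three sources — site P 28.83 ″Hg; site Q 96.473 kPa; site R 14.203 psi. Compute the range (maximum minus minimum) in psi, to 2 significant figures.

site P: 28.83 inHg = 14.1600 psi.
site Q: 96.473 kPa = 13.9922 psi.
Spread: 14.2030 − 13.9922 = 0.21 psi.

0.21 psi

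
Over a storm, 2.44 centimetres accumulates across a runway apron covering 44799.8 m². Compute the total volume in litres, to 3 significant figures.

Depth: 2.44 cm × 10 = 24.4 mm.
1 mm over 1 m² is 1 L, so volume = 24.4 × 44799.8 = 1093115.1 L ≈ 1090000 L.

1090000 litres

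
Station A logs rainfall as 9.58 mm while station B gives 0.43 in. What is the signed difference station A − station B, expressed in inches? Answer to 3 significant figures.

-0.0528 in

station A: 9.58 mm = 0.377165 in.
Difference: 0.377165 − 0.430000 = -0.0528 in.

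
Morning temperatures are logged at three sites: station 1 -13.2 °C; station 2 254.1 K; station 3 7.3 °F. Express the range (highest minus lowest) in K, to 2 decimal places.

5.85 K

station 2: 254.1 K = -19.050 °C.
station 3: 7.3 °F = -13.722 °C.
Spread: (-13.200) − (-19.050) = 5.850 °C.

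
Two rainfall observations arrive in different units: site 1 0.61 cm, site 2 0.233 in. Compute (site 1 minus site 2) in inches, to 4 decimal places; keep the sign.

site 1: 0.61 cm = 0.240157 in.
Difference: 0.240157 − 0.233000 = 0.0072 in.

0.0072 in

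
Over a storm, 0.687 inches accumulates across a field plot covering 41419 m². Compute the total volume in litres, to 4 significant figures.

722800 litres

Depth: 0.687 in × 25.4 = 17.4498 mm.
1 mm over 1 m² is 1 L, so volume = 17.4498 × 41419 = 722753.27 L ≈ 722800 L.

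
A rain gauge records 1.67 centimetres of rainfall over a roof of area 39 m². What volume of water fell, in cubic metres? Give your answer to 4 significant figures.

Depth: 1.67 cm × 10 = 16.7 mm.
1 mm over 1 m² is 1 L, so volume = 16.7 × 39 = 651.3 L = 0.6513 m³.

0.6513 cubic metres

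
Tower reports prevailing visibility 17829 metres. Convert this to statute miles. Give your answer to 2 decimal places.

1 m = 0.000621371 SM, so 17829 × 0.000621371 = 11.08 SM.

11.08 SM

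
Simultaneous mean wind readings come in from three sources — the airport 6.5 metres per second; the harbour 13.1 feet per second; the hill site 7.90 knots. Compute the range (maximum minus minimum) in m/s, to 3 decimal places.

the harbour: 13.1 ft/s = 3.99288 m/s.
the hill site: 7.90 kt = 4.06411 m/s.
Spread: 6.50000 − 3.99288 = 2.507 m/s.

2.507 m/s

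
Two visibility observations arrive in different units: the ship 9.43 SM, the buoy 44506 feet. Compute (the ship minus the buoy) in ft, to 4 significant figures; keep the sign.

the ship: 9.43 SM = 49790.40 ft.
Difference: 49790.40 − 44506.00 = 5284 ft.

5284 ft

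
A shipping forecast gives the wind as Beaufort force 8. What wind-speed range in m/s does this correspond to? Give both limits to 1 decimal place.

17.2 to 20.7 m/s

Beaufort 8 (gale) spans 17.2–20.7 m/s.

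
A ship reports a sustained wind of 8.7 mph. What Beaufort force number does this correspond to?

8.7 mph = 3.9 m/s, which is Beaufort 3 (gentle breeze, 3.4–5.4 m/s).

Beaufort force 3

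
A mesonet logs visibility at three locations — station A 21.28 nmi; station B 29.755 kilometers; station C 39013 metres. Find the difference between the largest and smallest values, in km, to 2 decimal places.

9.66 km

station A: 21.28 nmi = 39.4106 km.
station C: 39013 m = 39.0130 km.
Spread: 39.4106 − 29.7550 = 9.66 km.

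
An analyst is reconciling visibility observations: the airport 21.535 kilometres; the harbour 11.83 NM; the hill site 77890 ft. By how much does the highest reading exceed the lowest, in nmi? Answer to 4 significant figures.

the airport: 21.535 km = 11.62797 nmi.
the hill site: 77890 ft = 12.81905 nmi.
Spread: 12.81905 − 11.62797 = 1.191 nmi.

1.191 nmi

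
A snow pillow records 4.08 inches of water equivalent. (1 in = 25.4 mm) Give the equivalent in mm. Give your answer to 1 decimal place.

103.6 mm

1 in = 25.4 mm, so 4.08 × 25.4 = 103.6 mm.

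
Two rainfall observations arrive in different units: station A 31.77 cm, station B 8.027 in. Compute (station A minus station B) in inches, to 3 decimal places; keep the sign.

station A: 31.77 cm = 12.50787 in.
Difference: 12.50787 − 8.02700 = 4.481 in.

4.481 in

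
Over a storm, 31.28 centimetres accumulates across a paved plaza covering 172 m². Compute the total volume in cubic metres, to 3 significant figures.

Depth: 31.28 cm × 10 = 312.8 mm.
1 mm over 1 m² is 1 L, so volume = 312.8 × 172 = 53801.6 L = 53.8 m³.

53.8 cubic metres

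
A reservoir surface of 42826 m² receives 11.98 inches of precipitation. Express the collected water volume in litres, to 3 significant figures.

Depth: 11.98 in × 25.4 = 304.292 mm.
1 mm over 1 m² is 1 L, so volume = 304.292 × 42826 = 13031609 L ≈ 13000000 L.

13000000 litres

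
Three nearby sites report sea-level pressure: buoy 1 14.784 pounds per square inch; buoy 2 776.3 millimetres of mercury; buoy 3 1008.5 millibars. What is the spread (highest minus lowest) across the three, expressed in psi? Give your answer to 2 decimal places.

buoy 2: 776.3 mmHg = 15.0111 psi.
buoy 3: 1008.5 mb = 14.6271 psi.
Spread: 15.0111 − 14.6271 = 0.38 psi.

0.38 psi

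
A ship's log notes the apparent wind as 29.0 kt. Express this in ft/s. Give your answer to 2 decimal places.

48.95 ft/s

1 kt = 1.68781 ft/s, so 29.0 × 1.68781 = 48.95 ft/s.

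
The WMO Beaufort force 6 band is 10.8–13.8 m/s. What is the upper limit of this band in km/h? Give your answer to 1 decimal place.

10.8–13.8 m/s × 3.6 = 38.9–49.7 km/h.

49.7 km/h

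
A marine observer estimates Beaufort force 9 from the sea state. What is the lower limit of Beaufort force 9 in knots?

Beaufort 9 (strong gale) spans 41–47 knots.

41 kt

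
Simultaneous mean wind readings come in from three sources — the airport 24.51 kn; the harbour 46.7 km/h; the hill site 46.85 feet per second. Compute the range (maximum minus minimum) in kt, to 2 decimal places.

the harbour: 46.7 km/h = 25.2160 kt.
the hill site: 46.85 ft/s = 27.7579 kt.
Spread: 27.7579 − 24.5100 = 3.25 kt.

3.25 kt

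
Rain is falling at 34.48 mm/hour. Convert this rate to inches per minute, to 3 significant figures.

34.48 mm/hour × 0.0393701 in/mm × 0.0166667 hour/minute = 0.0226 in/minute.

0.0226 in/minute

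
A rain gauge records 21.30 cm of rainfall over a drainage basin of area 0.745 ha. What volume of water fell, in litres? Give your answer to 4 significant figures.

Depth: 21.30 cm × 10 = 213 mm.
Area: 0.745 ha = 7450 m².
1 mm over 1 m² is 1 L, so volume = 213 × 7450 = 1586850 L ≈ 1587000 L.

1587000 litres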